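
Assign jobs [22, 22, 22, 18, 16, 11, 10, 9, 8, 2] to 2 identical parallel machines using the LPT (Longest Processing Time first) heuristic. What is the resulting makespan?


Jobs (LPT sorted): [22, 22, 22, 18, 16, 11, 10, 9, 8, 2]
Machines: 2
  J=22 → Machine 1 (load: 0+22=22)
  J=22 → Machine 2 (load: 0+22=22)
  J=22 → Machine 1 (load: 22+22=44)
  J=18 → Machine 2 (load: 22+18=40)
  J=16 → Machine 2 (load: 40+16=56)
  J=11 → Machine 1 (load: 44+11=55)
  J=10 → Machine 1 (load: 55+10=65)
  J=9 → Machine 2 (load: 56+9=65)
  J=8 → Machine 1 (load: 65+8=73)
  J=2 → Machine 2 (load: 65+2=67)
Machine loads: [73, 67]
Makespan = max = 73 time units


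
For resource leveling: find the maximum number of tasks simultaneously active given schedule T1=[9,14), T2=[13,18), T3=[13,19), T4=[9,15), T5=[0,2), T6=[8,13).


Check each time point for overlaps:
  t=13: 4 tasks active (T1, T2, T3, T4)
Max concurrent = 4


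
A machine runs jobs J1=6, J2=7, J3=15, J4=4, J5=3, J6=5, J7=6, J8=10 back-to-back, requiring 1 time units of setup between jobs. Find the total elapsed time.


Makespan = Σ processing + (n-1) × setup
= (6 + 7 + 15 + 4 + 3 + 5 + 6 + 10) + (8-1)×1
= 56 + 7
= 63 time units


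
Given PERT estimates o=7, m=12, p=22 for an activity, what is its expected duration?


te = (o + 4m + p) / 6
= (7 + 4×12 + 22) / 6
= (7 + 48 + 22) / 6
= 77 / 6
= 12.83


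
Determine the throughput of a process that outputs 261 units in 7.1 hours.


Throughput = units / time
= 261 / 7.1
= 36.8 units/hour


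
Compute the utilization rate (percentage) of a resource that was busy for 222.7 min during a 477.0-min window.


Utilization = busy / total × 100
= 222.7 / 477.0 × 100
= 46.7%


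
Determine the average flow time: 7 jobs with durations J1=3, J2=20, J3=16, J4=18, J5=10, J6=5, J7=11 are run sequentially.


Completion times:
  J1: completes at 3
  J2: completes at 23
  J3: completes at 39
  J4: completes at 57
  J5: completes at 67
  J6: completes at 72
  J7: completes at 83
Sum = 344
Average = 344/7
= 49.14


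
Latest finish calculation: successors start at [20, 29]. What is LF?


LF = min of all successor start times
Successors start at: [20, 29]
LF = min(20, 29)
= 20


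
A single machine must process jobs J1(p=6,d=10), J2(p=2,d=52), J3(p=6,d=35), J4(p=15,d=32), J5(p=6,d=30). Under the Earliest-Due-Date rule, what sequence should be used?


EDD: sort by earliest due date
  J1: d=10, p=6
  J5: d=30, p=6
  J4: d=32, p=15
  J3: d=35, p=6
  J2: d=52, p=2
Order: J1 → J5 → J4 → J3 → J2


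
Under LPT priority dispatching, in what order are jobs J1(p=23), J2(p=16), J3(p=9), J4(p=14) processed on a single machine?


LPT: sort by longest processing time first
  J1: p=23
  J2: p=16
  J4: p=14
  J3: p=9
Order: J1 → J2 → J4 → J3


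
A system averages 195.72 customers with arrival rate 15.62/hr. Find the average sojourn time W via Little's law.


Little's law: L = λW → W = L / λ
= 195.72 / 15.62
= 12.53 hours


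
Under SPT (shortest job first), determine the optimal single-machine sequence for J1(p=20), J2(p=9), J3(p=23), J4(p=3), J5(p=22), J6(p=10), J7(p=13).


SPT: sort by shortest processing time
  J4: p=3
  J2: p=9
  J6: p=10
  J7: p=13
  J1: p=20
  J5: p=22
  J3: p=23
Order: J4 → J2 → J6 → J7 → J1 → J5 → J3


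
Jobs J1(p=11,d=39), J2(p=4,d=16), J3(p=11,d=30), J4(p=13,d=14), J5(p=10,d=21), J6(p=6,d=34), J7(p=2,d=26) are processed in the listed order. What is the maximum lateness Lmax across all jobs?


Lateness per job (L = C - d):
  J1: C=11, d=39, L=-28
  J2: C=15, d=16, L=-1
  J3: C=26, d=30, L=-4
  J4: C=39, d=14, L=25
  J5: C=49, d=21, L=28
  J6: C=55, d=34, L=21
  J7: C=57, d=26, L=31
Lmax = max(-28, -1, -4, 25, 28, 21, 31)
= 31


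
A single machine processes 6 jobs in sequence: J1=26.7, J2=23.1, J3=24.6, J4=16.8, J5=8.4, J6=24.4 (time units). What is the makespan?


Sequential makespan: sum all processing times
= 26.7 + 23.1 + 24.6 + 16.8 + 8.4 + 24.4
= 124.0 time units


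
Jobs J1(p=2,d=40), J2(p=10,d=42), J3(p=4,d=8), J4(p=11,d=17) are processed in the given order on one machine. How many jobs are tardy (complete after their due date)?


Completion vs due date:
  J1: C=2, d=40 → on time
  J2: C=12, d=42 → on time
  J3: C=16, d=8 → TARDY
  J4: C=27, d=17 → TARDY
Tardy jobs: J3, J4
Count = 2


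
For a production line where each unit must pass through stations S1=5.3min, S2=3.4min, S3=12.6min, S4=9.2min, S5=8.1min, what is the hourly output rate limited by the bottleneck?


Bottleneck = longest station time
Station times: [5.3, 3.4, 12.6, 9.2, 8.1]
Max = 12.6 min
Rate = 60 / 12.6
= 4.76 units/hour (bottleneck: 12.6min)


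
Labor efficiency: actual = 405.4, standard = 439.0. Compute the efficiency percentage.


Efficiency = (actual / standard) × 100
= (405.4 / 439.0) × 100
= 92.3%


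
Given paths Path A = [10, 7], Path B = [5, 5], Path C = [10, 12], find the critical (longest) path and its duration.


Path A: 10 + 7 = 17
Path B: 5 + 5 = 10
Path C: 10 + 12 = 22
Critical path = longest = max(17, 10, 22)
= 22 (Path C)


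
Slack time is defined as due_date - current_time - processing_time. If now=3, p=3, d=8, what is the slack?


Slack = due - current_time - processing
= 8 - 3 - 3
= 2


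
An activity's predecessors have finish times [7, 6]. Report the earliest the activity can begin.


ES = max of all predecessor completion times
Predecessors: [7, 6]
ES = max(7, 6)
= 7


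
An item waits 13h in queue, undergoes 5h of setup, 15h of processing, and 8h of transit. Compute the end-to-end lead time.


Lead time = queue + setup + processing + transit
= 13 + 5 + 15 + 8
= 41 hours


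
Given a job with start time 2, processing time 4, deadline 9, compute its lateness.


Completion = 2 + 4 = 6
Lateness = C - d = 6 - 9
= -3


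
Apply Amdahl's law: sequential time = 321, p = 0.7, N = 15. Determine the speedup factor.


Amdahl's law: T_p = T × ((1-p) + p/N)
= 321 × ((1-0.7) + 0.7/15)
= 321 × (0.30 + 0.0467)
= 321 × 0.3467
= 111.28
Speedup = 321/111.28
= 2.88×


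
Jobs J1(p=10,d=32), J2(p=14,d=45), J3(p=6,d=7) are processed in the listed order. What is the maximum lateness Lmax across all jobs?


Lateness per job (L = C - d):
  J1: C=10, d=32, L=-22
  J2: C=24, d=45, L=-21
  J3: C=30, d=7, L=23
Lmax = max(-22, -21, 23)
= 23


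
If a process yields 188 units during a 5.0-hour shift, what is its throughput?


Throughput = units / time
= 188 / 5.0
= 37.6 units/hour


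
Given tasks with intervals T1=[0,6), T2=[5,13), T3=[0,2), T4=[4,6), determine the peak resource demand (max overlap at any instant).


Check each time point for overlaps:
  t=5: 3 tasks active (T1, T2, T4)
Max concurrent = 3


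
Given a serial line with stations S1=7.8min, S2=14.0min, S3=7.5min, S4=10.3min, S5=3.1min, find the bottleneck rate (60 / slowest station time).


Bottleneck = longest station time
Station times: [7.8, 14.0, 7.5, 10.3, 3.1]
Max = 14.0 min
Rate = 60 / 14.0
= 4.29 units/hour (bottleneck: 14.0min)


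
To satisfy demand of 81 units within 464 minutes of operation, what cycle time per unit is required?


Cycle time = available time / demand
= 464 / 81
= 5.73 min/unit


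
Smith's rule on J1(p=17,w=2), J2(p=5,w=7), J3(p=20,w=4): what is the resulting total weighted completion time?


WSPT order (by p/w): J2 → J3 → J1
  J2: C=5, w·C=7×5=35
  J3: C=25, w·C=4×25=100
  J1: C=42, w·C=2×42=84
Σ w·C = 219
= 219


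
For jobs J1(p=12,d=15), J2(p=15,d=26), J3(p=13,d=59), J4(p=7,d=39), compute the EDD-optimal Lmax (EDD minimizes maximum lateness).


EDD order: J1 → J2 → J4 → J3
Completion and lateness:
  J1: C=12, d=15, L=12-15=-3
  J2: C=27, d=26, L=27-26=1
  J4: C=34, d=39, L=34-39=-5
  J3: C=47, d=59, L=47-59=-12
Lmax = max(-3, 1, -5, -12)
= 1


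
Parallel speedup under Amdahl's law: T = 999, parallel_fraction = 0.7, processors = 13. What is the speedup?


Amdahl's law: T_p = T × ((1-p) + p/N)
= 999 × ((1-0.7) + 0.7/13)
= 999 × (0.30 + 0.0538)
= 999 × 0.3538
= 353.49
Speedup = 999/353.49
= 2.83×


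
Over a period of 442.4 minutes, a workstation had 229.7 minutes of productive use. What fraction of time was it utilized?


Utilization = busy / total × 100
= 229.7 / 442.4 × 100
= 51.9%


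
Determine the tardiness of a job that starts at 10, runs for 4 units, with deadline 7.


Completion = start + processing = 10 + 4 = 14
Tardiness = max(0, C - d) = max(0, 14 - 7)
= max(0, 7)
= 7


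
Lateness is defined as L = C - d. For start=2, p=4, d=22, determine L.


Completion = 2 + 4 = 6
Lateness = C - d = 6 - 22
= -16


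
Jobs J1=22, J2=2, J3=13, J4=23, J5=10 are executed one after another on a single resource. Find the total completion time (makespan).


Sequential makespan: sum all processing times
= 22 + 2 + 13 + 23 + 10
= 70 time units


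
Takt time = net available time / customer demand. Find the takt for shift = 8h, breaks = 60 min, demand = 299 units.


Available = 8×60 - 60 = 420 min
Takt time = 420 / 299
= 1.40 min/unit


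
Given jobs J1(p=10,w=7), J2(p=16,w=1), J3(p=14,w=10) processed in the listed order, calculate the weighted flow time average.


Completion times:
  J1: C=10, w×C=7×10=70
  J2: C=26, w×C=1×26=26
  J3: C=40, w×C=10×40=400
Sum w×C = 496
Sum w = 18
Weighted avg = 496/18
= 27.56


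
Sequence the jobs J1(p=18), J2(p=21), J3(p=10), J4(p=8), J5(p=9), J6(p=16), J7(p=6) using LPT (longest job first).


LPT: sort by longest processing time first
  J2: p=21
  J1: p=18
  J6: p=16
  J3: p=10
  J5: p=9
  J4: p=8
  J7: p=6
Order: J2 → J1 → J6 → J3 → J5 → J4 → J7


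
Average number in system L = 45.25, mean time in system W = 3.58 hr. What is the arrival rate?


Little's law: L = λW → λ = L / W
= 45.25 / 3.58
= 12.64 per hour


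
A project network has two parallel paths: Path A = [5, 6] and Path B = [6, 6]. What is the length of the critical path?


Path A: 5 + 6 = 11
Path B: 6 + 6 = 12
Critical path = longest = max(11, 12)
= 12 (Path B)


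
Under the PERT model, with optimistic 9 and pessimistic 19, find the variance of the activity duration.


σ² = ((p - o) / 6)² = (p - o)² / 36
= (19 - 9)² / 36
= 10² / 36
= 100 / 36
= 2.7778


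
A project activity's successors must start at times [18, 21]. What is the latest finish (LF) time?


LF = min of all successor start times
Successors start at: [18, 21]
LF = min(18, 21)
= 18


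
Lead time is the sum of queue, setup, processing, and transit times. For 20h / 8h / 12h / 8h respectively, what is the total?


Lead time = queue + setup + processing + transit
= 20 + 8 + 12 + 8
= 48 hours


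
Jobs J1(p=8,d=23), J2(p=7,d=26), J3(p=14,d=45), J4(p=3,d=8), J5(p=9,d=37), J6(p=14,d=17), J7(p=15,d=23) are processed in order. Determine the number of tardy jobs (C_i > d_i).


Completion vs due date:
  J1: C=8, d=23 → on time
  J2: C=15, d=26 → on time
  J3: C=29, d=45 → on time
  J4: C=32, d=8 → TARDY
  J5: C=41, d=37 → TARDY
  J6: C=55, d=17 → TARDY
  J7: C=70, d=23 → TARDY
Tardy jobs: J4, J5, J6, J7
Count = 4


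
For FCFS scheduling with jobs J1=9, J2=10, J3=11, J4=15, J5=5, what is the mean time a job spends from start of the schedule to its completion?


Completion times:
  J1: completes at 9
  J2: completes at 19
  J3: completes at 30
  J4: completes at 45
  J5: completes at 50
Sum = 153
Average = 153/5
= 30.60


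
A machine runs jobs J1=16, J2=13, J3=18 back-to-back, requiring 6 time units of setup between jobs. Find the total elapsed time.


Makespan = Σ processing + (n-1) × setup
= (16 + 13 + 18) + (3-1)×6
= 47 + 12
= 59 time units


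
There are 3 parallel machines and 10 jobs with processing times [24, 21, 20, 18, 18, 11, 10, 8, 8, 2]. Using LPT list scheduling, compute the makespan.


Jobs (LPT sorted): [24, 21, 20, 18, 18, 11, 10, 8, 8, 2]
Machines: 3
  J=24 → Machine 1 (load: 0+24=24)
  J=21 → Machine 2 (load: 0+21=21)
  J=20 → Machine 3 (load: 0+20=20)
  J=18 → Machine 3 (load: 20+18=38)
  J=18 → Machine 2 (load: 21+18=39)
  J=11 → Machine 1 (load: 24+11=35)
  J=10 → Machine 1 (load: 35+10=45)
  J=8 → Machine 3 (load: 38+8=46)
  J=8 → Machine 2 (load: 39+8=47)
  J=2 → Machine 1 (load: 45+2=47)
Machine loads: [47, 47, 46]
Makespan = max = 47 time units


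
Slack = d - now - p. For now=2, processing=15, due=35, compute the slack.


Slack = due - current_time - processing
= 35 - 2 - 15
= 18


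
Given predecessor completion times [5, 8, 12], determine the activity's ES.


ES = max of all predecessor completion times
Predecessors: [5, 8, 12]
ES = max(5, 8, 12)
= 12


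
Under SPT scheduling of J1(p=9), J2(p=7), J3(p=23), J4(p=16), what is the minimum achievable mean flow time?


SPT order: J2 → J1 → J4 → J3
Completion times:
  J2: C=7
  J1: C=16
  J4: C=32
  J3: C=55
Sum = 110, n = 4
Mean flow = 110/4
= 27.50


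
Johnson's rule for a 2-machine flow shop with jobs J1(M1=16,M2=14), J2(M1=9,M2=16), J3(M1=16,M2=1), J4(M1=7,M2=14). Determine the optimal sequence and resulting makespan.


Johnson's rule:
Group 1 (M1≤M2, sort by M1): ['J4', 'J2']
Group 2 (M1>M2, sort desc M2): ['J1', 'J3']
Sequence: J4 → J2 → J1 → J3
Makespan calculation:
  J4: M1 done=7, M2 done=21
  J2: M1 done=16, M2 done=37
  J1: M1 done=32, M2 done=51
  J3: M1 done=48, M2 done=52
= Sequence: J4 → J2 → J1 → J3, Makespan: 52


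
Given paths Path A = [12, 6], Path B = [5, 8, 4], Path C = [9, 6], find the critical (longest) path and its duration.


Path A: 12 + 6 = 18
Path B: 5 + 8 + 4 = 17
Path C: 9 + 6 = 15
Critical path = longest = max(18, 17, 15)
= 18 (Path A)


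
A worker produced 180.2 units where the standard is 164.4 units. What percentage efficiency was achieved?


Efficiency = (actual / standard) × 100
= (180.2 / 164.4) × 100
= 109.6%


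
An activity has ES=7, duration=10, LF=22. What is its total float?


EF = ES + duration = 7 + 10 = 17
LS = LF - duration = 22 - 10 = 12
Total Float = LF - EF = 22 - 17
(or LS - ES = 12 - 7)
= 5


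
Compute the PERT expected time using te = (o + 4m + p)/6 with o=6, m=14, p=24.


te = (o + 4m + p) / 6
= (6 + 4×14 + 24) / 6
= (6 + 56 + 24) / 6
= 86 / 6
= 14.33


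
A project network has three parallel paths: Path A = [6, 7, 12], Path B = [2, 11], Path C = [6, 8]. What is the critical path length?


Path A: 6 + 7 + 12 = 25
Path B: 2 + 11 = 13
Path C: 6 + 8 = 14
Critical path = longest = max(25, 13, 14)
= 25 (Path A)


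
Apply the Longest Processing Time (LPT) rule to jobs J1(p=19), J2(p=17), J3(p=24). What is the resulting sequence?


LPT: sort by longest processing time first
  J3: p=24
  J1: p=19
  J2: p=17
Order: J3 → J1 → J2


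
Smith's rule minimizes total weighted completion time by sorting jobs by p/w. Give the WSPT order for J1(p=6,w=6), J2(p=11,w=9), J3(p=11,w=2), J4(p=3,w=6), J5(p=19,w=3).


WSPT (Smith's rule): sort by p/w ascending
  J4: p/w = 3/6 = 0.500
  J1: p/w = 6/6 = 1.000
  J2: p/w = 11/9 = 1.222
  J3: p/w = 11/2 = 5.500
  J5: p/w = 19/3 = 6.333
Order: J4 → J1 → J2 → J3 → J5


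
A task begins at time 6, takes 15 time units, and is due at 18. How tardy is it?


Completion = start + processing = 6 + 15 = 21
Tardiness = max(0, C - d) = max(0, 21 - 18)
= max(0, 3)
= 3


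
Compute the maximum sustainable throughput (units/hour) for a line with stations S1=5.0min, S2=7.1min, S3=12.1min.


Bottleneck = longest station time
Station times: [5.0, 7.1, 12.1]
Max = 12.1 min
Rate = 60 / 12.1
= 4.96 units/hour (bottleneck: 12.1min)


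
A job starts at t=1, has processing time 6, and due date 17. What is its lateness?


Completion = 1 + 6 = 7
Lateness = C - d = 7 - 17
= -10


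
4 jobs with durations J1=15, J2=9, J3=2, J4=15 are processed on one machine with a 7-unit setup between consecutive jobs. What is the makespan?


Makespan = Σ processing + (n-1) × setup
= (15 + 9 + 2 + 15) + (4-1)×7
= 41 + 21
= 62 time units


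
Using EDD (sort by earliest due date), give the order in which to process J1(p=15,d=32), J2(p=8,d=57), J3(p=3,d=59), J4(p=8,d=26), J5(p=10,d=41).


EDD: sort by earliest due date
  J4: d=26, p=8
  J1: d=32, p=15
  J5: d=41, p=10
  J2: d=57, p=8
  J3: d=59, p=3
Order: J4 → J1 → J5 → J2 → J3


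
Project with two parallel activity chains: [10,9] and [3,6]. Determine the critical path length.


Path A: 10 + 9 = 19
Path B: 3 + 6 = 9
Critical path = longest = max(19, 9)
= 19 (Path A)


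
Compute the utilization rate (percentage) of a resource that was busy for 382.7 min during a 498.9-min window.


Utilization = busy / total × 100
= 382.7 / 498.9 × 100
= 76.7%


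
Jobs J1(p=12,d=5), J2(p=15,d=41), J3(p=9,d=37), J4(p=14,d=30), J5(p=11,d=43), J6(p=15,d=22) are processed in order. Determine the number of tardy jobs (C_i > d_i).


Completion vs due date:
  J1: C=12, d=5 → TARDY
  J2: C=27, d=41 → on time
  J3: C=36, d=37 → on time
  J4: C=50, d=30 → TARDY
  J5: C=61, d=43 → TARDY
  J6: C=76, d=22 → TARDY
Tardy jobs: J1, J4, J5, J6
Count = 4


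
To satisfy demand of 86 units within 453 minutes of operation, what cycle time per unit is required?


Cycle time = available time / demand
= 453 / 86
= 5.27 min/unit


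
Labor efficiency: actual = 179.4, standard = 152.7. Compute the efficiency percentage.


Efficiency = (actual / standard) × 100
= (179.4 / 152.7) × 100
= 117.5%


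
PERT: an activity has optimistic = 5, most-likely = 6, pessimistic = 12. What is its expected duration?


te = (o + 4m + p) / 6
= (5 + 4×6 + 12) / 6
= (5 + 24 + 12) / 6
= 41 / 6
= 6.83


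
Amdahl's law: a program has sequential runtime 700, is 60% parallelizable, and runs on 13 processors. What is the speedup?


Amdahl's law: T_p = T × ((1-p) + p/N)
= 700 × ((1-0.6) + 0.6/13)
= 700 × (0.40 + 0.0462)
= 700 × 0.4462
= 312.31
Speedup = 700/312.31
= 2.24×


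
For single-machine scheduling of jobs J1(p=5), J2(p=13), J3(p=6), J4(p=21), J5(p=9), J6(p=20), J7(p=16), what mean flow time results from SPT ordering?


SPT order: J1 → J3 → J5 → J2 → J7 → J6 → J4
Completion times:
  J1: C=5
  J3: C=11
  J5: C=20
  J2: C=33
  J7: C=49
  J6: C=69
  J4: C=90
Sum = 277, n = 7
Mean flow = 277/7
= 39.57


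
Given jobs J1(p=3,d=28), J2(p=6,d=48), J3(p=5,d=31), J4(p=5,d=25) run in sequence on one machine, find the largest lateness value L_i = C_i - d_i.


Lateness per job (L = C - d):
  J1: C=3, d=28, L=-25
  J2: C=9, d=48, L=-39
  J3: C=14, d=31, L=-17
  J4: C=19, d=25, L=-6
Lmax = max(-25, -39, -17, -6)
= -6


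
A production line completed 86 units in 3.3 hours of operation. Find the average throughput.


Throughput = units / time
= 86 / 3.3
= 26.1 units/hour


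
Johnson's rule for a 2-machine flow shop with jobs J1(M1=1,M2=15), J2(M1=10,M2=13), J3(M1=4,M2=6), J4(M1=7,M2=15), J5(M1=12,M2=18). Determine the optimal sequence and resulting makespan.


Johnson's rule:
Group 1 (M1≤M2, sort by M1): ['J1', 'J3', 'J4', 'J2', 'J5']
Group 2 (M1>M2, sort desc M2): []
Sequence: J1 → J3 → J4 → J2 → J5
Makespan calculation:
  J1: M1 done=1, M2 done=16
  J3: M1 done=5, M2 done=22
  J4: M1 done=12, M2 done=37
  J2: M1 done=22, M2 done=50
  J5: M1 done=34, M2 done=68
= Sequence: J1 → J3 → J4 → J2 → J5, Makespan: 68


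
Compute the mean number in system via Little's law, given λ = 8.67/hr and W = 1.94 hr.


Little's law: L = λ × W
= 8.67 × 1.94
= 16.82


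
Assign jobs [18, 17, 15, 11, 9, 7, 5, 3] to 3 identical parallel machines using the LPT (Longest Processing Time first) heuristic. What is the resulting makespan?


Jobs (LPT sorted): [18, 17, 15, 11, 9, 7, 5, 3]
Machines: 3
  J=18 → Machine 1 (load: 0+18=18)
  J=17 → Machine 2 (load: 0+17=17)
  J=15 → Machine 3 (load: 0+15=15)
  J=11 → Machine 3 (load: 15+11=26)
  J=9 → Machine 2 (load: 17+9=26)
  J=7 → Machine 1 (load: 18+7=25)
  J=5 → Machine 1 (load: 25+5=30)
  J=3 → Machine 2 (load: 26+3=29)
Machine loads: [30, 29, 26]
Makespan = max = 30 time units


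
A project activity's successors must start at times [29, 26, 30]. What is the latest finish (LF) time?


LF = min of all successor start times
Successors start at: [29, 26, 30]
LF = min(29, 26, 30)
= 26


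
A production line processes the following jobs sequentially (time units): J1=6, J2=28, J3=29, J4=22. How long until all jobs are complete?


Sequential makespan: sum all processing times
= 6 + 28 + 29 + 22
= 85 time units


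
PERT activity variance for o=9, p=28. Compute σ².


σ² = ((p - o) / 6)² = (p - o)² / 36
= (28 - 9)² / 36
= 19² / 36
= 361 / 36
= 10.0278


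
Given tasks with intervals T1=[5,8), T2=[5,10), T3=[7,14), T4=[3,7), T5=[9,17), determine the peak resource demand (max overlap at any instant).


Check each time point for overlaps:
  t=5: 3 tasks active (T1, T2, T4)
Max concurrent = 3


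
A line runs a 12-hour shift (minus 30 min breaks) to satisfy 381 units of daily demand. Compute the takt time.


Available = 12×60 - 30 = 690 min
Takt time = 690 / 381
= 1.81 min/unit


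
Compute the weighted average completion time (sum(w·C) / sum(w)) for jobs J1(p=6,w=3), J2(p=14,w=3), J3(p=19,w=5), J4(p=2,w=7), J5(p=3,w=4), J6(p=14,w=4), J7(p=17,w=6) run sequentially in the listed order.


Completion times:
  J1: C=6, w×C=3×6=18
  J2: C=20, w×C=3×20=60
  J3: C=39, w×C=5×39=195
  J4: C=41, w×C=7×41=287
  J5: C=44, w×C=4×44=176
  J6: C=58, w×C=4×58=232
  J7: C=75, w×C=6×75=450
Sum w×C = 1418
Sum w = 32
Weighted avg = 1418/32
= 44.31


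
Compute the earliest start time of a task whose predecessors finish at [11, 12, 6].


ES = max of all predecessor completion times
Predecessors: [11, 12, 6]
ES = max(11, 12, 6)
= 12


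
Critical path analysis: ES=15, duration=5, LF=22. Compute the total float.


EF = ES + duration = 15 + 5 = 20
LS = LF - duration = 22 - 5 = 17
Total Float = LF - EF = 22 - 20
(or LS - ES = 17 - 15)
= 2


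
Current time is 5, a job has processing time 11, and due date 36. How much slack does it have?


Slack = due - current_time - processing
= 36 - 5 - 11
= 20


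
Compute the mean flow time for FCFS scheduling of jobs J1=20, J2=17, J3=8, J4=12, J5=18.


Completion times:
  J1: completes at 20
  J2: completes at 37
  J3: completes at 45
  J4: completes at 57
  J5: completes at 75
Sum = 234
Average = 234/5
= 46.80


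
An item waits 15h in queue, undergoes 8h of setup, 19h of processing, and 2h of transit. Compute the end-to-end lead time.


Lead time = queue + setup + processing + transit
= 15 + 8 + 19 + 2
= 44 hours


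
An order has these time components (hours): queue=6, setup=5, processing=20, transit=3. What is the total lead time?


Lead time = queue + setup + processing + transit
= 6 + 5 + 20 + 3
= 34 hours


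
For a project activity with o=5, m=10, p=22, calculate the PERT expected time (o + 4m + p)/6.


te = (o + 4m + p) / 6
= (5 + 4×10 + 22) / 6
= (5 + 40 + 22) / 6
= 67 / 6
= 11.17


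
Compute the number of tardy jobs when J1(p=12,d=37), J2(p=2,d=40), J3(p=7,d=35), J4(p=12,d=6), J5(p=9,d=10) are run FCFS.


Completion vs due date:
  J1: C=12, d=37 → on time
  J2: C=14, d=40 → on time
  J3: C=21, d=35 → on time
  J4: C=33, d=6 → TARDY
  J5: C=42, d=10 → TARDY
Tardy jobs: J4, J5
Count = 2


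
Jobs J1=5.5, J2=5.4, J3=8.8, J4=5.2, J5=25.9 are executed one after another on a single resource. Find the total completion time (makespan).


Sequential makespan: sum all processing times
= 5.5 + 5.4 + 8.8 + 5.2 + 25.9
= 50.8 time units


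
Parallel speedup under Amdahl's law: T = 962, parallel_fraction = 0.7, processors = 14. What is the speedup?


Amdahl's law: T_p = T × ((1-p) + p/N)
= 962 × ((1-0.7) + 0.7/14)
= 962 × (0.30 + 0.0500)
= 962 × 0.3500
= 336.70
Speedup = 962/336.70
= 2.86×


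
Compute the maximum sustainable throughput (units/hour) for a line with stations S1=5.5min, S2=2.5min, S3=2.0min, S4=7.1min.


Bottleneck = longest station time
Station times: [5.5, 2.5, 2.0, 7.1]
Max = 7.1 min
Rate = 60 / 7.1
= 8.45 units/hour (bottleneck: 7.1min)


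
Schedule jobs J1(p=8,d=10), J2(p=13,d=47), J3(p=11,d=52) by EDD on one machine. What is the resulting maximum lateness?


EDD order: J1 → J2 → J3
Completion and lateness:
  J1: C=8, d=10, L=8-10=-2
  J2: C=21, d=47, L=21-47=-26
  J3: C=32, d=52, L=32-52=-20
Lmax = max(-2, -26, -20)
= -2


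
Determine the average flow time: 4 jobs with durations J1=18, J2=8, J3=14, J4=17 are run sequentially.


Completion times:
  J1: completes at 18
  J2: completes at 26
  J3: completes at 40
  J4: completes at 57
Sum = 141
Average = 141/4
= 35.25


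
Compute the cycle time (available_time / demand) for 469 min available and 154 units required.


Cycle time = available time / demand
= 469 / 154
= 3.05 min/unit


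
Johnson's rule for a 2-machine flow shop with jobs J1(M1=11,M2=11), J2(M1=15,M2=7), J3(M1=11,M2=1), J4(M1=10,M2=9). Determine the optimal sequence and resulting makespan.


Johnson's rule:
Group 1 (M1≤M2, sort by M1): ['J1']
Group 2 (M1>M2, sort desc M2): ['J4', 'J2', 'J3']
Sequence: J1 → J4 → J2 → J3
Makespan calculation:
  J1: M1 done=11, M2 done=22
  J4: M1 done=21, M2 done=31
  J2: M1 done=36, M2 done=43
  J3: M1 done=47, M2 done=48
= Sequence: J1 → J4 → J2 → J3, Makespan: 48


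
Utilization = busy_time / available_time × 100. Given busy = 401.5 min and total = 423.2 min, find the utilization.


Utilization = busy / total × 100
= 401.5 / 423.2 × 100
= 94.9%


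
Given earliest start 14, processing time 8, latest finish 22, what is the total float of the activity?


EF = ES + duration = 14 + 8 = 22
LS = LF - duration = 22 - 8 = 14
Total Float = LF - EF = 22 - 22
(or LS - ES = 14 - 14)
= 0


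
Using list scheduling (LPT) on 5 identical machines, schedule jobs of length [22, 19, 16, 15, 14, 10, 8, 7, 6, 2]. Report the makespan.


Jobs (LPT sorted): [22, 19, 16, 15, 14, 10, 8, 7, 6, 2]
Machines: 5
  J=22 → Machine 1 (load: 0+22=22)
  J=19 → Machine 2 (load: 0+19=19)
  J=16 → Machine 3 (load: 0+16=16)
  J=15 → Machine 4 (load: 0+15=15)
  J=14 → Machine 5 (load: 0+14=14)
  J=10 → Machine 5 (load: 14+10=24)
  J=8 → Machine 4 (load: 15+8=23)
  J=7 → Machine 3 (load: 16+7=23)
  J=6 → Machine 2 (load: 19+6=25)
  J=2 → Machine 1 (load: 22+2=24)
Machine loads: [24, 25, 23, 23, 24]
Makespan = max = 25 time units


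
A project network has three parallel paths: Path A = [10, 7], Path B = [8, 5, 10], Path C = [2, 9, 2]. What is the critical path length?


Path A: 10 + 7 = 17
Path B: 8 + 5 + 10 = 23
Path C: 2 + 9 + 2 = 13
Critical path = longest = max(17, 23, 13)
= 23 (Path B)


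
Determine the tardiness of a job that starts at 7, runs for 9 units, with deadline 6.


Completion = start + processing = 7 + 9 = 16
Tardiness = max(0, C - d) = max(0, 16 - 6)
= max(0, 10)
= 10


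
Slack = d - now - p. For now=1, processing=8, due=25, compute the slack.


Slack = due - current_time - processing
= 25 - 1 - 8
= 16


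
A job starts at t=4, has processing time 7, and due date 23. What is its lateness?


Completion = 4 + 7 = 11
Lateness = C - d = 11 - 23
= -12


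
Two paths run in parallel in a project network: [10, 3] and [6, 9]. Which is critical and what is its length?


Path A: 10 + 3 = 13
Path B: 6 + 9 = 15
Critical path = longest = max(13, 15)
= 15 (Path B)


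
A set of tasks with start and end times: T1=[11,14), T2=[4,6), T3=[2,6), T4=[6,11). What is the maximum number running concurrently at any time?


Check each time point for overlaps:
  t=4: 2 tasks active (T2, T3)
Max concurrent = 2


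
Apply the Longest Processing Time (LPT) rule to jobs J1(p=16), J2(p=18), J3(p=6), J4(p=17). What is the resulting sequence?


LPT: sort by longest processing time first
  J2: p=18
  J4: p=17
  J1: p=16
  J3: p=6
Order: J2 → J4 → J1 → J3


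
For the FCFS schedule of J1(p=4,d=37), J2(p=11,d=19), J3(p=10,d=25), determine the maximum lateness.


Lateness per job (L = C - d):
  J1: C=4, d=37, L=-33
  J2: C=15, d=19, L=-4
  J3: C=25, d=25, L=0
Lmax = max(-33, -4, 0)
= 0


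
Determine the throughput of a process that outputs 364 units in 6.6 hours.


Throughput = units / time
= 364 / 6.6
= 55.2 units/hour


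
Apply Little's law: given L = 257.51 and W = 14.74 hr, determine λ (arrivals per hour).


Little's law: L = λW → λ = L / W
= 257.51 / 14.74
= 17.47 per hour


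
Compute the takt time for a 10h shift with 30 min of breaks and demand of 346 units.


Available = 10×60 - 30 = 570 min
Takt time = 570 / 346
= 1.65 min/unit


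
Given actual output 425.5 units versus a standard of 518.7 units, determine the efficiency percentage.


Efficiency = (actual / standard) × 100
= (425.5 / 518.7) × 100
= 82.0%


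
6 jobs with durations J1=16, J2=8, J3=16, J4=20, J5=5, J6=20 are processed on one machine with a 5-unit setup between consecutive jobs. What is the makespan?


Makespan = Σ processing + (n-1) × setup
= (16 + 8 + 16 + 20 + 5 + 20) + (6-1)×5
= 85 + 25
= 110 time units


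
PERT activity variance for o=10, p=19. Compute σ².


σ² = ((p - o) / 6)² = (p - o)² / 36
= (19 - 10)² / 36
= 9² / 36
= 81 / 36
= 2.2500


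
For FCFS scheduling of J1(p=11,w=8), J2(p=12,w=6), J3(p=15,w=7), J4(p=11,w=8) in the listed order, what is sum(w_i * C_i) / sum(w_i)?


Completion times:
  J1: C=11, w×C=8×11=88
  J2: C=23, w×C=6×23=138
  J3: C=38, w×C=7×38=266
  J4: C=49, w×C=8×49=392
Sum w×C = 884
Sum w = 29
Weighted avg = 884/29
= 30.48


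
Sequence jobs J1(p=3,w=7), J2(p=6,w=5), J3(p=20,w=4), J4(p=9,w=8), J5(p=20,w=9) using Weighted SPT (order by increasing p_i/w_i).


WSPT (Smith's rule): sort by p/w ascending
  J1: p/w = 3/7 = 0.429
  J4: p/w = 9/8 = 1.125
  J2: p/w = 6/5 = 1.200
  J5: p/w = 20/9 = 2.222
  J3: p/w = 20/4 = 5.000
Order: J1 → J4 → J2 → J5 → J3


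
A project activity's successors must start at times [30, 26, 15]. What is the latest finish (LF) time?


LF = min of all successor start times
Successors start at: [30, 26, 15]
LF = min(30, 26, 15)
= 15


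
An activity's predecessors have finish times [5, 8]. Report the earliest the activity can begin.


ES = max of all predecessor completion times
Predecessors: [5, 8]
ES = max(5, 8)
= 8


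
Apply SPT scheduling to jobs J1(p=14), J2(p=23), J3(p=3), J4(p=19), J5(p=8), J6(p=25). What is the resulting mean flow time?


SPT order: J3 → J5 → J1 → J4 → J2 → J6
Completion times:
  J3: C=3
  J5: C=11
  J1: C=25
  J4: C=44
  J2: C=67
  J6: C=92
Sum = 242, n = 6
Mean flow = 242/6
= 40.33


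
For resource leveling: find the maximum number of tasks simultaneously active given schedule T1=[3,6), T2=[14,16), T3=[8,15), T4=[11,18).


Check each time point for overlaps:
  t=14: 3 tasks active (T2, T3, T4)
Max concurrent = 3


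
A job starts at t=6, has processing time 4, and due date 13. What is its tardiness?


Completion = start + processing = 6 + 4 = 10
Tardiness = max(0, C - d) = max(0, 10 - 13)
= max(0, -3)
= 0


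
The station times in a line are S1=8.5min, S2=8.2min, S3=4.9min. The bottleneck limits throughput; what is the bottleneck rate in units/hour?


Bottleneck = longest station time
Station times: [8.5, 8.2, 4.9]
Max = 8.5 min
Rate = 60 / 8.5
= 7.06 units/hour (bottleneck: 8.5min)


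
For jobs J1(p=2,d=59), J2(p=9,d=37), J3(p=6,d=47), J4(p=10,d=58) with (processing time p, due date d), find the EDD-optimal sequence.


EDD: sort by earliest due date
  J2: d=37, p=9
  J3: d=47, p=6
  J4: d=58, p=10
  J1: d=59, p=2
Order: J2 → J3 → J4 → J1


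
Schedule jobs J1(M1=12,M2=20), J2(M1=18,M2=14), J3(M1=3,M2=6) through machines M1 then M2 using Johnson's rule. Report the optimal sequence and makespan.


Johnson's rule:
Group 1 (M1≤M2, sort by M1): ['J3', 'J1']
Group 2 (M1>M2, sort desc M2): ['J2']
Sequence: J3 → J1 → J2
Makespan calculation:
  J3: M1 done=3, M2 done=9
  J1: M1 done=15, M2 done=35
  J2: M1 done=33, M2 done=49
= Sequence: J3 → J1 → J2, Makespan: 49


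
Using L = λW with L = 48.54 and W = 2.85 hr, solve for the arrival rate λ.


Little's law: L = λW → λ = L / W
= 48.54 / 2.85
= 17.03 per hour


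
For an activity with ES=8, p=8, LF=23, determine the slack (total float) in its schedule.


EF = ES + duration = 8 + 8 = 16
LS = LF - duration = 23 - 8 = 15
Total Float = LF - EF = 23 - 16
(or LS - ES = 15 - 8)
= 7


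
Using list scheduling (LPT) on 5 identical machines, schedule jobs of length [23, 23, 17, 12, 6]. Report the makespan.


Jobs (LPT sorted): [23, 23, 17, 12, 6]
Machines: 5
  J=23 → Machine 1 (load: 0+23=23)
  J=23 → Machine 2 (load: 0+23=23)
  J=17 → Machine 3 (load: 0+17=17)
  J=12 → Machine 4 (load: 0+12=12)
  J=6 → Machine 5 (load: 0+6=6)
Machine loads: [23, 23, 17, 12, 6]
Makespan = max = 23 time units


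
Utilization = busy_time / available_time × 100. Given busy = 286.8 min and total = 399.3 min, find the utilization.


Utilization = busy / total × 100
= 286.8 / 399.3 × 100
= 71.8%


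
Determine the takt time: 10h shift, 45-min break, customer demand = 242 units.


Available = 10×60 - 45 = 555 min
Takt time = 555 / 242
= 2.29 min/unit


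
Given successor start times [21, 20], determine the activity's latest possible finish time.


LF = min of all successor start times
Successors start at: [21, 20]
LF = min(21, 20)
= 20


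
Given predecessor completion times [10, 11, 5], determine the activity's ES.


ES = max of all predecessor completion times
Predecessors: [10, 11, 5]
ES = max(10, 11, 5)
= 11


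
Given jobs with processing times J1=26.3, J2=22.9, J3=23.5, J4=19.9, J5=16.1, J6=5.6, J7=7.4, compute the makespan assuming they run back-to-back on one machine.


Sequential makespan: sum all processing times
= 26.3 + 22.9 + 23.5 + 19.9 + 16.1 + 5.6 + 7.4
= 121.7 time units


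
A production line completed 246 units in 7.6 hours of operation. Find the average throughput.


Throughput = units / time
= 246 / 7.6
= 32.4 units/hour


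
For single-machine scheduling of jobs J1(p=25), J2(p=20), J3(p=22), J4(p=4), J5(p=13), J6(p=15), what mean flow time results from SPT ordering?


SPT order: J4 → J5 → J6 → J2 → J3 → J1
Completion times:
  J4: C=4
  J5: C=17
  J6: C=32
  J2: C=52
  J3: C=74
  J1: C=99
Sum = 278, n = 6
Mean flow = 278/6
= 46.33


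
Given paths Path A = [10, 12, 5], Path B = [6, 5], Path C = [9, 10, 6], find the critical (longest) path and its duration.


Path A: 10 + 12 + 5 = 27
Path B: 6 + 5 = 11
Path C: 9 + 10 + 6 = 25
Critical path = longest = max(27, 11, 25)
= 27 (Path A)


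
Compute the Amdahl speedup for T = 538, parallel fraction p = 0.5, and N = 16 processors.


Amdahl's law: T_p = T × ((1-p) + p/N)
= 538 × ((1-0.5) + 0.5/16)
= 538 × (0.50 + 0.0312)
= 538 × 0.5312
= 285.81
Speedup = 538/285.81
= 1.88×


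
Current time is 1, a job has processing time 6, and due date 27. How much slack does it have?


Slack = due - current_time - processing
= 27 - 1 - 6
= 20


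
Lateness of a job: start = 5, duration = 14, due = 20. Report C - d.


Completion = 5 + 14 = 19
Lateness = C - d = 19 - 20
= -1


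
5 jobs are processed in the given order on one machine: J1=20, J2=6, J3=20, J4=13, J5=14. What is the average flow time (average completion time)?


Completion times:
  J1: completes at 20
  J2: completes at 26
  J3: completes at 46
  J4: completes at 59
  J5: completes at 73
Sum = 224
Average = 224/5
= 44.80


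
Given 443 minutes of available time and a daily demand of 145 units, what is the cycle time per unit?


Cycle time = available time / demand
= 443 / 145
= 3.06 min/unit


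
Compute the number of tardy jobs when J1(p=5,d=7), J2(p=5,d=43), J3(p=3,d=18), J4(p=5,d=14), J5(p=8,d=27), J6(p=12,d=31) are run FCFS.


Completion vs due date:
  J1: C=5, d=7 → on time
  J2: C=10, d=43 → on time
  J3: C=13, d=18 → on time
  J4: C=18, d=14 → TARDY
  J5: C=26, d=27 → on time
  J6: C=38, d=31 → TARDY
Tardy jobs: J4, J6
Count = 2


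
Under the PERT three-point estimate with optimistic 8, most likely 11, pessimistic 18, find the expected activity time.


te = (o + 4m + p) / 6
= (8 + 4×11 + 18) / 6
= (8 + 44 + 18) / 6
= 70 / 6
= 11.67


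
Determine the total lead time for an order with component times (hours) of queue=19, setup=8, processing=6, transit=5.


Lead time = queue + setup + processing + transit
= 19 + 8 + 6 + 5
= 38 hours


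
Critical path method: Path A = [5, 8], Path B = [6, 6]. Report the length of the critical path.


Path A: 5 + 8 = 13
Path B: 6 + 6 = 12
Critical path = longest = max(13, 12)
= 13 (Path A)


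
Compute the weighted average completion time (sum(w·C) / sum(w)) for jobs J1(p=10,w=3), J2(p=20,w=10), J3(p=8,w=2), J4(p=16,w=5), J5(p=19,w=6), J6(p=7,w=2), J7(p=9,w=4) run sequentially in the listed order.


Completion times:
  J1: C=10, w×C=3×10=30
  J2: C=30, w×C=10×30=300
  J3: C=38, w×C=2×38=76
  J4: C=54, w×C=5×54=270
  J5: C=73, w×C=6×73=438
  J6: C=80, w×C=2×80=160
  J7: C=89, w×C=4×89=356
Sum w×C = 1630
Sum w = 32
Weighted avg = 1630/32
= 50.94


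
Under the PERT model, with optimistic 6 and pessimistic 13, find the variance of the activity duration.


σ² = ((p - o) / 6)² = (p - o)² / 36
= (13 - 6)² / 36
= 7² / 36
= 49 / 36
= 1.3611


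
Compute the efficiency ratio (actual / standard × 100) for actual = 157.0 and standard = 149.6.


Efficiency = (actual / standard) × 100
= (157.0 / 149.6) × 100
= 104.9%


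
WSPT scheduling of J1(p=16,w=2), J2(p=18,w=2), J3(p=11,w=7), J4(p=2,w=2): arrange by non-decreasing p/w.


WSPT (Smith's rule): sort by p/w ascending
  J4: p/w = 2/2 = 1.000
  J3: p/w = 11/7 = 1.571
  J1: p/w = 16/2 = 8.000
  J2: p/w = 18/2 = 9.000
Order: J4 → J3 → J1 → J2


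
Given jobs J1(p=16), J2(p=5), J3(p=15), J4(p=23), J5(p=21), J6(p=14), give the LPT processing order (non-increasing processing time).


LPT: sort by longest processing time first
  J4: p=23
  J5: p=21
  J1: p=16
  J3: p=15
  J6: p=14
  J2: p=5
Order: J4 → J5 → J1 → J3 → J6 → J2


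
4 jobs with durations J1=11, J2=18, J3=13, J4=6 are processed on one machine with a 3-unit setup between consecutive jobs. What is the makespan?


Makespan = Σ processing + (n-1) × setup
= (11 + 18 + 13 + 6) + (4-1)×3
= 48 + 9
= 57 time units


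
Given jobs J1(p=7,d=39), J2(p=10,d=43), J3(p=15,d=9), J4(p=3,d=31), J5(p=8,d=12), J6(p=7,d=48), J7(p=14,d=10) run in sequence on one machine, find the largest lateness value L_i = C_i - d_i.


Lateness per job (L = C - d):
  J1: C=7, d=39, L=-32
  J2: C=17, d=43, L=-26
  J3: C=32, d=9, L=23
  J4: C=35, d=31, L=4
  J5: C=43, d=12, L=31
  J6: C=50, d=48, L=2
  J7: C=64, d=10, L=54
Lmax = max(-32, -26, 23, 4, 31, 2, 54)
= 54


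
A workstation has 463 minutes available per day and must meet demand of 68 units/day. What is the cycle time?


Cycle time = available time / demand
= 463 / 68
= 6.81 min/unit


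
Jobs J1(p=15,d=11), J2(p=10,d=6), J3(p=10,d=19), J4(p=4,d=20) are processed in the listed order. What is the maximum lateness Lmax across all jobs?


Lateness per job (L = C - d):
  J1: C=15, d=11, L=4
  J2: C=25, d=6, L=19
  J3: C=35, d=19, L=16
  J4: C=39, d=20, L=19
Lmax = max(4, 19, 16, 19)
= 19


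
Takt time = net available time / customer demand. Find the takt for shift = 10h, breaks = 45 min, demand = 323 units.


Available = 10×60 - 45 = 555 min
Takt time = 555 / 323
= 1.72 min/unit


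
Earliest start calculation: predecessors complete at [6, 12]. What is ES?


ES = max of all predecessor completion times
Predecessors: [6, 12]
ES = max(6, 12)
= 12
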